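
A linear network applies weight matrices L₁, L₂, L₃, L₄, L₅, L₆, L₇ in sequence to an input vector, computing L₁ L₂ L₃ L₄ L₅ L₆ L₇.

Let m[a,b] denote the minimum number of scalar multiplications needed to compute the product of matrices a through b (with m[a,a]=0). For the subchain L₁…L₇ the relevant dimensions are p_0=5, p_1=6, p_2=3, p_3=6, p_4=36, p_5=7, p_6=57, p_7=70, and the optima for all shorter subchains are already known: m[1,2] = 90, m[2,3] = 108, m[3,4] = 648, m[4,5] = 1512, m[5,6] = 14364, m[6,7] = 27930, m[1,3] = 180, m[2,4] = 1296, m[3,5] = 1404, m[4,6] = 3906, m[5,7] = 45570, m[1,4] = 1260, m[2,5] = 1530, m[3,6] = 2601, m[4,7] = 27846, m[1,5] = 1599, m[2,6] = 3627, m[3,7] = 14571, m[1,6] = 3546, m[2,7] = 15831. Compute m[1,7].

m[1,7] = min over k∈[1,6] of m[1,k]+m[k+1,7]+p_{0}·p_k·p_{7}.
k=1: 0 + 15831 + 5·6·70 = 17931; k=2: 90 + 14571 + 5·3·70 = 15711; k=3: 180 + 27846 + 5·6·70 = 30126; k=4: 1260 + 45570 + 5·36·70 = 59430; k=5: 1599 + 27930 + 5·7·70 = 31979; k=6: 3546 + 0 + 5·57·70 = 23496.
Minimum: 15711 at k=2.

15711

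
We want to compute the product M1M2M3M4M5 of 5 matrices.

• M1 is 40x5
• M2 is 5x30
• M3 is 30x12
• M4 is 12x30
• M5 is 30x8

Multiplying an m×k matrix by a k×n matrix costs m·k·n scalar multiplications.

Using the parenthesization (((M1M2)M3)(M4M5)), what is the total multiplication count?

(M1M2): 40×5 by 5×30 → 40×30, cost 40·5·30 = 6000
((M1M2)M3): 40×30 by 30×12 → 40×12, cost 40·30·12 = 14400; cumulative 20400
(M4M5): 12×30 by 30×8 → 12×8, cost 12·30·8 = 2880
(((M1M2)M3)(M4M5)): 40×12 by 12×8 → 40×8, cost 40·12·8 = 3840; cumulative 27120
Total: 27120 scalar multiplications.

27120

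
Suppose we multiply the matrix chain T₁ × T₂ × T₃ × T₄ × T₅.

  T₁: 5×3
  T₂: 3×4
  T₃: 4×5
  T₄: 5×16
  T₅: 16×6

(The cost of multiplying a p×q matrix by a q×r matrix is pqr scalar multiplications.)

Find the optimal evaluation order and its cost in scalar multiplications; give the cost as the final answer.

678

Adjacent pairs: T₁T₂ = 5·3·4 = 60; T₂T₃ = 3·4·5 = 60; T₃T₄ = 4·5·16 = 320; T₄T₅ = 5·16·6 = 480.
Length 3: T₁..T₃: k=1: 0+60+5·3·5=135; k=2: 60+0+5·4·5=160 → min 135 | T₂..T₄: k=2: 0+320+3·4·16=512; k=3: 60+0+3·5·16=300 → min 300 | T₃..T₅: k=3: 0+480+4·5·6=600; k=4: 320+0+4·16·6=704 → min 600.
Length 4: T₁..T₄: k=1: 0+300+5·3·16=540; k=2: 60+320+5·4·16=700; k=3: 135+0+5·5·16=535 → min 535 | T₂..T₅: k=2: 0+600+3·4·6=672; k=3: 60+480+3·5·6=630; k=4: 300+0+3·16·6=588 → min 588.
Length 5: T₁..T₅: k=1: 0+588+5·3·6=678; k=2: 60+600+5·4·6=780; k=3: 135+480+5·5·6=765; k=4: 535+0+5·16·6=1015 → min 678.
Optimal parenthesization: (T₁ × (((T₂ × T₃) × T₄) × T₅)) with cost 678.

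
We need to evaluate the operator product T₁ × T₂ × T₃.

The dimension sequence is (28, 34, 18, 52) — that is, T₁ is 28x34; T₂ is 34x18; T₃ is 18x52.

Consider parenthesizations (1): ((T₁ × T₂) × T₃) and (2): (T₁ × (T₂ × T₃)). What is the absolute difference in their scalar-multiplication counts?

37984

Order (1) = ((T₁ × T₂) × T₃): (T₁ × T₂): 28×34 by 34×18 → 28×18, cost 28·34·18 = 17136; ((T₁ × T₂) × T₃): 28×18 by 18×52 → 28×52, cost 28·18·52 = 26208; cumulative 43344. Total 43344.
Order (2) = (T₁ × (T₂ × T₃)): (T₂ × T₃): 34×18 by 18×52 → 34×52, cost 34·18·52 = 31824; (T₁ × (T₂ × T₃)): 28×34 by 34×52 → 28×52, cost 28·34·52 = 49504; cumulative 81328. Total 81328.
Difference: |43344 − 81328| = 37984.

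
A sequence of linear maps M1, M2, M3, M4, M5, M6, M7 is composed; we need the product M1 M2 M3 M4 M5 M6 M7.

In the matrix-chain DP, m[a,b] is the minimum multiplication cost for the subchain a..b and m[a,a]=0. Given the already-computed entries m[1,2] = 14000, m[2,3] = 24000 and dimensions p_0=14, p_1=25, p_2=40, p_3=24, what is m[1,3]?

27440

m[1,3] = min over k∈[1,2] of m[1,k]+m[k+1,3]+p_{0}·p_k·p_{3}.
k=1: 0 + 24000 + 14·25·24 = 32400; k=2: 14000 + 0 + 14·40·24 = 27440.
Minimum: 27440 at k=2.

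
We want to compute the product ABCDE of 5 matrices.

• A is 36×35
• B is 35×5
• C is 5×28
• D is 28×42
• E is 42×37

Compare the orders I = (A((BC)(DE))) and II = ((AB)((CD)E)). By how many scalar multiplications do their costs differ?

104682

Order I = (A((BC)(DE))): (BC): 35×5 by 5×28 → 35×28, cost 35·5·28 = 4900; (DE): 28×42 by 42×37 → 28×37, cost 28·42·37 = 43512; ((BC)(DE)): 35×28 by 28×37 → 35×37, cost 35·28·37 = 36260; cumulative 84672; (A((BC)(DE))): 36×35 by 35×37 → 36×37, cost 36·35·37 = 46620; cumulative 131292. Total 131292.
Order II = ((AB)((CD)E)): (AB): 36×35 by 35×5 → 36×5, cost 36·35·5 = 6300; (CD): 5×28 by 28×42 → 5×42, cost 5·28·42 = 5880; ((CD)E): 5×42 by 42×37 → 5×37, cost 5·42·37 = 7770; cumulative 13650; ((AB)((CD)E)): 36×5 by 5×37 → 36×37, cost 36·5·37 = 6660; cumulative 26610. Total 26610.
Difference: |131292 − 26610| = 104682.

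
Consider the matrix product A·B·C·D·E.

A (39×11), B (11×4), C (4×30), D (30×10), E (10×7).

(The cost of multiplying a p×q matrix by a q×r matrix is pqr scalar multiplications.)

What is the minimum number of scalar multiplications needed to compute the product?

4288

Adjacent pairs: AB = 39·11·4 = 1716; BC = 11·4·30 = 1320; CD = 4·30·10 = 1200; DE = 30·10·7 = 2100.
Length 3: A..C: k=1: 0+1320+39·11·30=14190; k=2: 1716+0+39·4·30=6396 → min 6396 | B..D: k=2: 0+1200+11·4·10=1640; k=3: 1320+0+11·30·10=4620 → min 1640 | C..E: k=3: 0+2100+4·30·7=2940; k=4: 1200+0+4·10·7=1480 → min 1480.
Length 4: A..D: k=1: 0+1640+39·11·10=5930; k=2: 1716+1200+39·4·10=4476; k=3: 6396+0+39·30·10=18096 → min 4476 | B..E: k=2: 0+1480+11·4·7=1788; k=3: 1320+2100+11·30·7=5730; k=4: 1640+0+11·10·7=2410 → min 1788.
Length 5: A..E: k=1: 0+1788+39·11·7=4791; k=2: 1716+1480+39·4·7=4288; k=3: 6396+2100+39·30·7=16686; k=4: 4476+0+39·10·7=7206 → min 4288.
Optimal order: ((A·B)·((C·D)·E)) with cost 4288.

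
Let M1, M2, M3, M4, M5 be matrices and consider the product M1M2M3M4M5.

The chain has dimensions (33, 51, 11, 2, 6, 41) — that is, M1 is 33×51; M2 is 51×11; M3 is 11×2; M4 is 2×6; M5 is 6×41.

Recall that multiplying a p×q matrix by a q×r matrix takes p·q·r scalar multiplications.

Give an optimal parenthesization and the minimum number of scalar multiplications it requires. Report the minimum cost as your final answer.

7686

Adjacent pairs: M1M2 = 33·51·11 = 18513; M2M3 = 51·11·2 = 1122; M3M4 = 11·2·6 = 132; M4M5 = 2·6·41 = 492.
Length 3: M1..M3: k=1: 0+1122+33·51·2=4488; k=2: 18513+0+33·11·2=19239 → min 4488 | M2..M4: k=2: 0+132+51·11·6=3498; k=3: 1122+0+51·2·6=1734 → min 1734 | M3..M5: k=3: 0+492+11·2·41=1394; k=4: 132+0+11·6·41=2838 → min 1394.
Length 4: M1..M4: k=1: 0+1734+33·51·6=11832; k=2: 18513+132+33·11·6=20823; k=3: 4488+0+33·2·6=4884 → min 4884 | M2..M5: k=2: 0+1394+51·11·41=24395; k=3: 1122+492+51·2·41=5796; k=4: 1734+0+51·6·41=14280 → min 5796.
Length 5: M1..M5: k=1: 0+5796+33·51·41=74799; k=2: 18513+1394+33·11·41=34790; k=3: 4488+492+33·2·41=7686; k=4: 4884+0+33·6·41=13002 → min 7686.
Optimal parenthesization: ((M1(M2M3))(M4M5)) with cost 7686.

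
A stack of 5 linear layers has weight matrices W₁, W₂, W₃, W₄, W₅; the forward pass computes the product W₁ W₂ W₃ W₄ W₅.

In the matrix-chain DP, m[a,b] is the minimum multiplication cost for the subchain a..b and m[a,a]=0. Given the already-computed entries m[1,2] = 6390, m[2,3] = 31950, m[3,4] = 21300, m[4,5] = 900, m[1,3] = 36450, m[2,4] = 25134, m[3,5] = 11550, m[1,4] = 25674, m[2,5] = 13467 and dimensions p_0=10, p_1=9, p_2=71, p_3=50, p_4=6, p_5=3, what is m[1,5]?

m[1,5] = min over k∈[1,4] of m[1,k]+m[k+1,5]+p_{0}·p_k·p_{5}.
k=1: 0 + 13467 + 10·9·3 = 13737; k=2: 6390 + 11550 + 10·71·3 = 20070; k=3: 36450 + 900 + 10·50·3 = 38850; k=4: 25674 + 0 + 10·6·3 = 25854.
Minimum: 13737 at k=1.

13737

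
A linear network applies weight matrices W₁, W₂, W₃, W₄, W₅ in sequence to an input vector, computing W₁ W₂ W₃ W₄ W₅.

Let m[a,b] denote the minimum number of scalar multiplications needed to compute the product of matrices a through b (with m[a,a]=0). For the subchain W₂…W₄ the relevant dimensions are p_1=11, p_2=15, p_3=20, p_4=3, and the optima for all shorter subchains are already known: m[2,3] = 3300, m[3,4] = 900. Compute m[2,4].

1395

m[2,4] = min over k∈[2,3] of m[2,k]+m[k+1,4]+p_{1}·p_k·p_{4}.
k=2: 0 + 900 + 11·15·3 = 1395; k=3: 3300 + 0 + 11·20·3 = 3960.
Minimum: 1395 at k=2.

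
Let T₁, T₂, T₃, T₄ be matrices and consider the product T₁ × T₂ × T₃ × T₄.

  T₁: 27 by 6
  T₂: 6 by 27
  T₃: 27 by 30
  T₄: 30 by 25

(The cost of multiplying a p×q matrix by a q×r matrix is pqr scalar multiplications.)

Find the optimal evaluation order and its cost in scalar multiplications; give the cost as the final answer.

Adjacent pairs: T₁T₂ = 27·6·27 = 4374; T₂T₃ = 6·27·30 = 4860; T₃T₄ = 27·30·25 = 20250.
Length 3: T₁..T₃: k=1: 0+4860+27·6·30=9720; k=2: 4374+0+27·27·30=26244 → min 9720 | T₂..T₄: k=2: 0+20250+6·27·25=24300; k=3: 4860+0+6·30·25=9360 → min 9360.
Length 4: T₁..T₄: k=1: 0+9360+27·6·25=13410; k=2: 4374+20250+27·27·25=42849; k=3: 9720+0+27·30·25=29970 → min 13410.
Optimal parenthesization: (T₁ × ((T₂ × T₃) × T₄)) with cost 13410.

13410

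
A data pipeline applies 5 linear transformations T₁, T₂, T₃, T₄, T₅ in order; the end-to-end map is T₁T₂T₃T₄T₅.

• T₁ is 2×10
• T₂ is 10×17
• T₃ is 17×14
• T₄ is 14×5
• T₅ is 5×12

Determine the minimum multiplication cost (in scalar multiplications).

1076

Adjacent pairs: T₁T₂ = 2·10·17 = 340; T₂T₃ = 10·17·14 = 2380; T₃T₄ = 17·14·5 = 1190; T₄T₅ = 14·5·12 = 840.
Length 3: T₁..T₃: k=1: 0+2380+2·10·14=2660; k=2: 340+0+2·17·14=816 → min 816 | T₂..T₄: k=2: 0+1190+10·17·5=2040; k=3: 2380+0+10·14·5=3080 → min 2040 | T₃..T₅: k=3: 0+840+17·14·12=3696; k=4: 1190+0+17·5·12=2210 → min 2210.
Length 4: T₁..T₄: k=1: 0+2040+2·10·5=2140; k=2: 340+1190+2·17·5=1700; k=3: 816+0+2·14·5=956 → min 956 | T₂..T₅: k=2: 0+2210+10·17·12=4250; k=3: 2380+840+10·14·12=4900; k=4: 2040+0+10·5·12=2640 → min 2640.
Length 5: T₁..T₅: k=1: 0+2640+2·10·12=2880; k=2: 340+2210+2·17·12=2958; k=3: 816+840+2·14·12=1992; k=4: 956+0+2·5·12=1076 → min 1076.
Optimal order: ((((T₁T₂)T₃)T₄)T₅) with cost 1076.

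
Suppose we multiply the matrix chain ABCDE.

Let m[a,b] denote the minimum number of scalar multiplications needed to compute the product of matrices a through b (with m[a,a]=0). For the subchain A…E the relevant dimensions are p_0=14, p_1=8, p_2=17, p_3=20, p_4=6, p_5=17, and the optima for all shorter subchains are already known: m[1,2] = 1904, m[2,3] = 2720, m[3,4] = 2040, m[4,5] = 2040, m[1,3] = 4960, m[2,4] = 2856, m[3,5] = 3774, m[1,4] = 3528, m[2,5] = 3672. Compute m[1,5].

4956

m[1,5] = min over k∈[1,4] of m[1,k]+m[k+1,5]+p_{0}·p_k·p_{5}.
k=1: 0 + 3672 + 14·8·17 = 5576; k=2: 1904 + 3774 + 14·17·17 = 9724; k=3: 4960 + 2040 + 14·20·17 = 11760; k=4: 3528 + 0 + 14·6·17 = 4956.
Minimum: 4956 at k=4.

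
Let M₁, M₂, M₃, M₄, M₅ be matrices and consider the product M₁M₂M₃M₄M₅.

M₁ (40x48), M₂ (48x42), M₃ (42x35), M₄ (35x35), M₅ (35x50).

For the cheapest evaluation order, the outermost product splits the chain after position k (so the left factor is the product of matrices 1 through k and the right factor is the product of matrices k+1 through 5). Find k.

4

Adjacent pairs: M₁M₂ = 40·48·42 = 80640; M₂M₃ = 48·42·35 = 70560; M₃M₄ = 42·35·35 = 51450; M₄M₅ = 35·35·50 = 61250.
Length 3: M₁..M₃: k=1: 0+70560+40·48·35=137760; k=2: 80640+0+40·42·35=139440 → min 137760 | M₂..M₄: k=2: 0+51450+48·42·35=122010; k=3: 70560+0+48·35·35=129360 → min 122010 | M₃..M₅: k=3: 0+61250+42·35·50=134750; k=4: 51450+0+42·35·50=124950 → min 124950.
Length 4: M₁..M₄: k=1: 0+122010+40·48·35=189210; k=2: 80640+51450+40·42·35=190890; k=3: 137760+0+40·35·35=186760 → min 186760 | M₂..M₅: k=2: 0+124950+48·42·50=225750; k=3: 70560+61250+48·35·50=215810; k=4: 122010+0+48·35·50=206010 → min 206010.
Top-level splits: k=1: (M₁..M₁)·(M₂..M₅) → 0+206010+40·48·50 = 302010; k=2: (M₁..M₂)·(M₃..M₅) → 80640+124950+40·42·50 = 289590; k=3: (M₁..M₃)·(M₄..M₅) → 137760+61250+40·35·50 = 269010; k=4: (M₁..M₄)·(M₅..M₅) → 186760+0+40·35·50 = 256760.
Best split is after M₄, i.e. k = 4.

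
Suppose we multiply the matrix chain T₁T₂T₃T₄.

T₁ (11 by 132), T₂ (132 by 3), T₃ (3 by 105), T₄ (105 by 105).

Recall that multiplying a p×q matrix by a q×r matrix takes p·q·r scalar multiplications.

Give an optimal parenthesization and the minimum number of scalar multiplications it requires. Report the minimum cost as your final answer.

Adjacent pairs: T₁T₂ = 11·132·3 = 4356; T₂T₃ = 132·3·105 = 41580; T₃T₄ = 3·105·105 = 33075.
Length 3: T₁..T₃: k=1: 0+41580+11·132·105=194040; k=2: 4356+0+11·3·105=7821 → min 7821 | T₂..T₄: k=2: 0+33075+132·3·105=74655; k=3: 41580+0+132·105·105=1496880 → min 74655.
Length 4: T₁..T₄: k=1: 0+74655+11·132·105=227115; k=2: 4356+33075+11·3·105=40896; k=3: 7821+0+11·105·105=129096 → min 40896.
Optimal parenthesization: ((T₁T₂)(T₃T₄)) with cost 40896.

40896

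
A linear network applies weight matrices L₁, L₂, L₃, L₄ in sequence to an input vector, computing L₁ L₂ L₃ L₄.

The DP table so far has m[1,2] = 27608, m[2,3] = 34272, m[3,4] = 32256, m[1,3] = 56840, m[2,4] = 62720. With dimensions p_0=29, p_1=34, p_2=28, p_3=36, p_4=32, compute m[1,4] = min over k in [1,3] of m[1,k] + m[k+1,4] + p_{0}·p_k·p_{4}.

85848

m[1,4] = min over k∈[1,3] of m[1,k]+m[k+1,4]+p_{0}·p_k·p_{4}.
k=1: 0 + 62720 + 29·34·32 = 94272; k=2: 27608 + 32256 + 29·28·32 = 85848; k=3: 56840 + 0 + 29·36·32 = 90248.
Minimum: 85848 at k=2.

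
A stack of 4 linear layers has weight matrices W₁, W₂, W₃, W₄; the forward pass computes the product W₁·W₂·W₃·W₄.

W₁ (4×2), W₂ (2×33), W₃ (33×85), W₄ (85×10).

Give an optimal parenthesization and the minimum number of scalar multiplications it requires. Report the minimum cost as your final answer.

7390

Adjacent pairs: W₁W₂ = 4·2·33 = 264; W₂W₃ = 2·33·85 = 5610; W₃W₄ = 33·85·10 = 28050.
Length 3: W₁..W₃: k=1: 0+5610+4·2·85=6290; k=2: 264+0+4·33·85=11484 → min 6290 | W₂..W₄: k=2: 0+28050+2·33·10=28710; k=3: 5610+0+2·85·10=7310 → min 7310.
Length 4: W₁..W₄: k=1: 0+7310+4·2·10=7390; k=2: 264+28050+4·33·10=29634; k=3: 6290+0+4·85·10=9690 → min 7390.
Optimal parenthesization: (W₁·((W₂·W₃)·W₄)) with cost 7390.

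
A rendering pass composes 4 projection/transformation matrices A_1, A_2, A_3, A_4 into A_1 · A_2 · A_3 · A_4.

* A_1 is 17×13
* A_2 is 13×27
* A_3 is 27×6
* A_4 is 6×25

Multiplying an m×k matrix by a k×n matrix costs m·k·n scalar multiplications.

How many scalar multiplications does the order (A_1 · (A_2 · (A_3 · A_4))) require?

18350

(A_3 · A_4): 27×6 by 6×25 → 27×25, cost 27·6·25 = 4050
(A_2 · (A_3 · A_4)): 13×27 by 27×25 → 13×25, cost 13·27·25 = 8775; cumulative 12825
(A_1 · (A_2 · (A_3 · A_4))): 17×13 by 13×25 → 17×25, cost 17·13·25 = 5525; cumulative 18350
Total: 18350 scalar multiplications.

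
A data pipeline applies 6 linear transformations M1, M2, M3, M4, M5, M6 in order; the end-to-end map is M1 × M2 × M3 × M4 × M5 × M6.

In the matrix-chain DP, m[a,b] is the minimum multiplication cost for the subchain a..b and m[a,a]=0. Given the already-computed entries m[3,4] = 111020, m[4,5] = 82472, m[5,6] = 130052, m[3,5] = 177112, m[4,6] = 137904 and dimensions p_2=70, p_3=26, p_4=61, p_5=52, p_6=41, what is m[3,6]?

212524

m[3,6] = min over k∈[3,5] of m[3,k]+m[k+1,6]+p_{2}·p_k·p_{6}.
k=3: 0 + 137904 + 70·26·41 = 212524; k=4: 111020 + 130052 + 70·61·41 = 416142; k=5: 177112 + 0 + 70·52·41 = 326352.
Minimum: 212524 at k=3.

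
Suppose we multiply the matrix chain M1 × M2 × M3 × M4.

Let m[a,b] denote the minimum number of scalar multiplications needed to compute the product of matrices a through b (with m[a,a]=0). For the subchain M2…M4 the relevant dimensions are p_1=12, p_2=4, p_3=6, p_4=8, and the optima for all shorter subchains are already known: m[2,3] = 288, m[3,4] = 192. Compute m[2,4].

576

m[2,4] = min over k∈[2,3] of m[2,k]+m[k+1,4]+p_{1}·p_k·p_{4}.
k=2: 0 + 192 + 12·4·8 = 576; k=3: 288 + 0 + 12·6·8 = 864.
Minimum: 576 at k=2.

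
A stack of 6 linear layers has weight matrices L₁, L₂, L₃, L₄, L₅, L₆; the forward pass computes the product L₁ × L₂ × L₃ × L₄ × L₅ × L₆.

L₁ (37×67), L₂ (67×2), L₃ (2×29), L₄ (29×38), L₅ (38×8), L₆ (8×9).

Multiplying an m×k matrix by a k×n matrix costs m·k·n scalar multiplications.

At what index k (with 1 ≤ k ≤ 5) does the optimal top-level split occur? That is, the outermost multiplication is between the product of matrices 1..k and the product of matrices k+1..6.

Adjacent pairs: L₁L₂ = 37·67·2 = 4958; L₂L₃ = 67·2·29 = 3886; L₃L₄ = 2·29·38 = 2204; L₄L₅ = 29·38·8 = 8816; L₅L₆ = 38·8·9 = 2736.
Length 3: L₁..L₃: k=1: 0+3886+37·67·29=75777; k=2: 4958+0+37·2·29=7104 → min 7104 | L₂..L₄: k=2: 0+2204+67·2·38=7296; k=3: 3886+0+67·29·38=77720 → min 7296 | L₃..L₅: k=3: 0+8816+2·29·8=9280; k=4: 2204+0+2·38·8=2812 → min 2812 | L₄..L₆: k=4: 0+2736+29·38·9=12654; k=5: 8816+0+29·8·9=10904 → min 10904.
Length 4: L₁..L₄: k=1: 0+7296+37·67·38=101498; k=2: 4958+2204+37·2·38=9974; k=3: 7104+0+37·29·38=47878 → min 9974 | L₂..L₅: k=2: 0+2812+67·2·8=3884; k=3: 3886+8816+67·29·8=28246; k=4: 7296+0+67·38·8=27664 → min 3884 | L₃..L₆: k=3: 0+10904+2·29·9=11426; k=4: 2204+2736+2·38·9=5624; k=5: 2812+0+2·8·9=2956 → min 2956.
Length 5: L₁..L₅: k=1: 0+3884+37·67·8=23716; k=2: 4958+2812+37·2·8=8362; k=3: 7104+8816+37·29·8=24504; k=4: 9974+0+37·38·8=21222 → min 8362 | L₂..L₆: k=2: 0+2956+67·2·9=4162; k=3: 3886+10904+67·29·9=32277; k=4: 7296+2736+67·38·9=32946; k=5: 3884+0+67·8·9=8708 → min 4162.
Top-level splits: k=1: (L₁..L₁)·(L₂..L₆) → 0+4162+37·67·9 = 26473; k=2: (L₁..L₂)·(L₃..L₆) → 4958+2956+37·2·9 = 8580; k=3: (L₁..L₃)·(L₄..L₆) → 7104+10904+37·29·9 = 27665; k=4: (L₁..L₄)·(L₅..L₆) → 9974+2736+37·38·9 = 25364; k=5: (L₁..L₅)·(L₆..L₆) → 8362+0+37·8·9 = 11026.
Best split is after L₂, i.e. k = 2.

2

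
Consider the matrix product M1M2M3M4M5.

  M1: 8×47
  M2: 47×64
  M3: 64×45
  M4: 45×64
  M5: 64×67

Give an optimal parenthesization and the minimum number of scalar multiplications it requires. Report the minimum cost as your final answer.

104448

Adjacent pairs: M1M2 = 8·47·64 = 24064; M2M3 = 47·64·45 = 135360; M3M4 = 64·45·64 = 184320; M4M5 = 45·64·67 = 192960.
Length 3: M1..M3: k=1: 0+135360+8·47·45=152280; k=2: 24064+0+8·64·45=47104 → min 47104 | M2..M4: k=2: 0+184320+47·64·64=376832; k=3: 135360+0+47·45·64=270720 → min 270720 | M3..M5: k=3: 0+192960+64·45·67=385920; k=4: 184320+0+64·64·67=458752 → min 385920.
Length 4: M1..M4: k=1: 0+270720+8·47·64=294784; k=2: 24064+184320+8·64·64=241152; k=3: 47104+0+8·45·64=70144 → min 70144 | M2..M5: k=2: 0+385920+47·64·67=587456; k=3: 135360+192960+47·45·67=470025; k=4: 270720+0+47·64·67=472256 → min 470025.
Length 5: M1..M5: k=1: 0+470025+8·47·67=495217; k=2: 24064+385920+8·64·67=444288; k=3: 47104+192960+8·45·67=264184; k=4: 70144+0+8·64·67=104448 → min 104448.
Optimal parenthesization: ((((M1M2)M3)M4)M5) with cost 104448.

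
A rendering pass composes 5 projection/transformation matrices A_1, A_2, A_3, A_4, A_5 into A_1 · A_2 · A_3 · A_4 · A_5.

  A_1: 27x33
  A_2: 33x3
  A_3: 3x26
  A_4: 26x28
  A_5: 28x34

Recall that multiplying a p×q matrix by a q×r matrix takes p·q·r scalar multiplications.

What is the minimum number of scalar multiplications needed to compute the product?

Adjacent pairs: A_1A_2 = 27·33·3 = 2673; A_2A_3 = 33·3·26 = 2574; A_3A_4 = 3·26·28 = 2184; A_4A_5 = 26·28·34 = 24752.
Length 3: A_1..A_3: k=1: 0+2574+27·33·26=25740; k=2: 2673+0+27·3·26=4779 → min 4779 | A_2..A_4: k=2: 0+2184+33·3·28=4956; k=3: 2574+0+33·26·28=26598 → min 4956 | A_3..A_5: k=3: 0+24752+3·26·34=27404; k=4: 2184+0+3·28·34=5040 → min 5040.
Length 4: A_1..A_4: k=1: 0+4956+27·33·28=29904; k=2: 2673+2184+27·3·28=7125; k=3: 4779+0+27·26·28=24435 → min 7125 | A_2..A_5: k=2: 0+5040+33·3·34=8406; k=3: 2574+24752+33·26·34=56498; k=4: 4956+0+33·28·34=36372 → min 8406.
Length 5: A_1..A_5: k=1: 0+8406+27·33·34=38700; k=2: 2673+5040+27·3·34=10467; k=3: 4779+24752+27·26·34=53399; k=4: 7125+0+27·28·34=32829 → min 10467.
Optimal order: ((A_1 · A_2) · ((A_3 · A_4) · A_5)) with cost 10467.

10467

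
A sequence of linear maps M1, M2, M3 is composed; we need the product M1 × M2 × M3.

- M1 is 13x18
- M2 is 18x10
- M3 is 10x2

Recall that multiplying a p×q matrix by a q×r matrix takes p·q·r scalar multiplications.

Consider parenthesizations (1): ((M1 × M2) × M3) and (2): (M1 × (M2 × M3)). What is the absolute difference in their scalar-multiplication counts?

1772

Order (1) = ((M1 × M2) × M3): (M1 × M2): 13×18 by 18×10 → 13×10, cost 13·18·10 = 2340; ((M1 × M2) × M3): 13×10 by 10×2 → 13×2, cost 13·10·2 = 260; cumulative 2600. Total 2600.
Order (2) = (M1 × (M2 × M3)): (M2 × M3): 18×10 by 10×2 → 18×2, cost 18·10·2 = 360; (M1 × (M2 × M3)): 13×18 by 18×2 → 13×2, cost 13·18·2 = 468; cumulative 828. Total 828.
Difference: |2600 − 828| = 1772.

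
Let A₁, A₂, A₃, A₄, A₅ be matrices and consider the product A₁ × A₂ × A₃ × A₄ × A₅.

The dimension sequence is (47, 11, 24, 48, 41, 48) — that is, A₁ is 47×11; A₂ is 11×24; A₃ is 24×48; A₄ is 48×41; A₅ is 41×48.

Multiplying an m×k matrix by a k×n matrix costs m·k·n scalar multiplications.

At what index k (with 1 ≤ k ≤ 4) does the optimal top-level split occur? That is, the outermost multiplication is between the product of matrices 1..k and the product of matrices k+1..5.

1

Adjacent pairs: A₁A₂ = 47·11·24 = 12408; A₂A₃ = 11·24·48 = 12672; A₃A₄ = 24·48·41 = 47232; A₄A₅ = 48·41·48 = 94464.
Length 3: A₁..A₃: k=1: 0+12672+47·11·48=37488; k=2: 12408+0+47·24·48=66552 → min 37488 | A₂..A₄: k=2: 0+47232+11·24·41=58056; k=3: 12672+0+11·48·41=34320 → min 34320 | A₃..A₅: k=3: 0+94464+24·48·48=149760; k=4: 47232+0+24·41·48=94464 → min 94464.
Length 4: A₁..A₄: k=1: 0+34320+47·11·41=55517; k=2: 12408+47232+47·24·41=105888; k=3: 37488+0+47·48·41=129984 → min 55517 | A₂..A₅: k=2: 0+94464+11·24·48=107136; k=3: 12672+94464+11·48·48=132480; k=4: 34320+0+11·41·48=55968 → min 55968.
Top-level splits: k=1: (A₁..A₁)·(A₂..A₅) → 0+55968+47·11·48 = 80784; k=2: (A₁..A₂)·(A₃..A₅) → 12408+94464+47·24·48 = 161016; k=3: (A₁..A₃)·(A₄..A₅) → 37488+94464+47·48·48 = 240240; k=4: (A₁..A₄)·(A₅..A₅) → 55517+0+47·41·48 = 148013.
Best split is after A₁, i.e. k = 1.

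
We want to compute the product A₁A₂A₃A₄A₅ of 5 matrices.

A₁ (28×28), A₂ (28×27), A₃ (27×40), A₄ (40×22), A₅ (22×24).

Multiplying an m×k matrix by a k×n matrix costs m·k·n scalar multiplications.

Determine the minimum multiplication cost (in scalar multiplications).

Adjacent pairs: A₁A₂ = 28·28·27 = 21168; A₂A₃ = 28·27·40 = 30240; A₃A₄ = 27·40·22 = 23760; A₄A₅ = 40·22·24 = 21120.
Length 3: A₁..A₃: k=1: 0+30240+28·28·40=61600; k=2: 21168+0+28·27·40=51408 → min 51408 | A₂..A₄: k=2: 0+23760+28·27·22=40392; k=3: 30240+0+28·40·22=54880 → min 40392 | A₃..A₅: k=3: 0+21120+27·40·24=47040; k=4: 23760+0+27·22·24=38016 → min 38016.
Length 4: A₁..A₄: k=1: 0+40392+28·28·22=57640; k=2: 21168+23760+28·27·22=61560; k=3: 51408+0+28·40·22=76048 → min 57640 | A₂..A₅: k=2: 0+38016+28·27·24=56160; k=3: 30240+21120+28·40·24=78240; k=4: 40392+0+28·22·24=55176 → min 55176.
Length 5: A₁..A₅: k=1: 0+55176+28·28·24=73992; k=2: 21168+38016+28·27·24=77328; k=3: 51408+21120+28·40·24=99408; k=4: 57640+0+28·22·24=72424 → min 72424.
Optimal order: ((A₁(A₂(A₃A₄)))A₅) with cost 72424.

72424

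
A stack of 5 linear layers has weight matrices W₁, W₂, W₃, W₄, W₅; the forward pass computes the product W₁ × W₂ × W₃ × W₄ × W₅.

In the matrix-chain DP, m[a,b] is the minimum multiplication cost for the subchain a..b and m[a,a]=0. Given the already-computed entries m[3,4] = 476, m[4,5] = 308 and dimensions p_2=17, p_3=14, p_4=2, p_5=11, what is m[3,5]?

m[3,5] = min over k∈[3,4] of m[3,k]+m[k+1,5]+p_{2}·p_k·p_{5}.
k=3: 0 + 308 + 17·14·11 = 2926; k=4: 476 + 0 + 17·2·11 = 850.
Minimum: 850 at k=4.

850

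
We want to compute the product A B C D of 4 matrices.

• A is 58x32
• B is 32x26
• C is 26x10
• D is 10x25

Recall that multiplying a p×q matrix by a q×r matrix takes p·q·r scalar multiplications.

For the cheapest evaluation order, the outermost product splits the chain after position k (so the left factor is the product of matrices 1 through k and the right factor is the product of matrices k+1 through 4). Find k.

3

Adjacent pairs: AB = 58·32·26 = 48256; BC = 32·26·10 = 8320; CD = 26·10·25 = 6500.
Length 3: A..C: k=1: 0+8320+58·32·10=26880; k=2: 48256+0+58·26·10=63336 → min 26880 | B..D: k=2: 0+6500+32·26·25=27300; k=3: 8320+0+32·10·25=16320 → min 16320.
Top-level splits: k=1: (A..A)·(B..D) → 0+16320+58·32·25 = 62720; k=2: (A..B)·(C..D) → 48256+6500+58·26·25 = 92456; k=3: (A..C)·(D..D) → 26880+0+58·10·25 = 41380.
Best split is after C, i.e. k = 3.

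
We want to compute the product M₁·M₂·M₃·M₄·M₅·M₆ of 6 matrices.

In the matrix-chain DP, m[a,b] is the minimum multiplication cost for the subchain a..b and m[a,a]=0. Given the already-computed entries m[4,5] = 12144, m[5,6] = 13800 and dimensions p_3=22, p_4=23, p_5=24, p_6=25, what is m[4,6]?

25344

m[4,6] = min over k∈[4,5] of m[4,k]+m[k+1,6]+p_{3}·p_k·p_{6}.
k=4: 0 + 13800 + 22·23·25 = 26450; k=5: 12144 + 0 + 22·24·25 = 25344.
Minimum: 25344 at k=5.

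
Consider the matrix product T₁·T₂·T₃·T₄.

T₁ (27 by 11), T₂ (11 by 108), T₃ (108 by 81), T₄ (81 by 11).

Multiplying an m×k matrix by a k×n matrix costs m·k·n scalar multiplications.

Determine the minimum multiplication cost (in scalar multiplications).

109296

Adjacent pairs: T₁T₂ = 27·11·108 = 32076; T₂T₃ = 11·108·81 = 96228; T₃T₄ = 108·81·11 = 96228.
Length 3: T₁..T₃: k=1: 0+96228+27·11·81=120285; k=2: 32076+0+27·108·81=268272 → min 120285 | T₂..T₄: k=2: 0+96228+11·108·11=109296; k=3: 96228+0+11·81·11=106029 → min 106029.
Length 4: T₁..T₄: k=1: 0+106029+27·11·11=109296; k=2: 32076+96228+27·108·11=160380; k=3: 120285+0+27·81·11=144342 → min 109296.
Optimal order: (T₁·((T₂·T₃)·T₄)) with cost 109296.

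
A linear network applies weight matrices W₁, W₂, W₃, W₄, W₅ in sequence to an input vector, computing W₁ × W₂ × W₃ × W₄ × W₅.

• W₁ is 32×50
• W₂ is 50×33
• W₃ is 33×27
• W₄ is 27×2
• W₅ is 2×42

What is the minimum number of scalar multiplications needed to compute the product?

Adjacent pairs: W₁W₂ = 32·50·33 = 52800; W₂W₃ = 50·33·27 = 44550; W₃W₄ = 33·27·2 = 1782; W₄W₅ = 27·2·42 = 2268.
Length 3: W₁..W₃: k=1: 0+44550+32·50·27=87750; k=2: 52800+0+32·33·27=81312 → min 81312 | W₂..W₄: k=2: 0+1782+50·33·2=5082; k=3: 44550+0+50·27·2=47250 → min 5082 | W₃..W₅: k=3: 0+2268+33·27·42=39690; k=4: 1782+0+33·2·42=4554 → min 4554.
Length 4: W₁..W₄: k=1: 0+5082+32·50·2=8282; k=2: 52800+1782+32·33·2=56694; k=3: 81312+0+32·27·2=83040 → min 8282 | W₂..W₅: k=2: 0+4554+50·33·42=73854; k=3: 44550+2268+50·27·42=103518; k=4: 5082+0+50·2·42=9282 → min 9282.
Length 5: W₁..W₅: k=1: 0+9282+32·50·42=76482; k=2: 52800+4554+32·33·42=101706; k=3: 81312+2268+32·27·42=119868; k=4: 8282+0+32·2·42=10970 → min 10970.
Optimal order: ((W₁ × (W₂ × (W₃ × W₄))) × W₅) with cost 10970.

10970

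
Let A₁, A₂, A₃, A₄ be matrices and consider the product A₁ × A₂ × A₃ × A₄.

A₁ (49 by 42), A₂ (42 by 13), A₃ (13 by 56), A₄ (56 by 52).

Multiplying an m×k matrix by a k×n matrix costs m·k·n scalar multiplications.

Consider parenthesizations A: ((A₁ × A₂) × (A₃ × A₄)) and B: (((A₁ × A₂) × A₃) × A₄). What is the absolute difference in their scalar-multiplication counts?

Order A = ((A₁ × A₂) × (A₃ × A₄)): (A₁ × A₂): 49×42 by 42×13 → 49×13, cost 49·42·13 = 26754; (A₃ × A₄): 13×56 by 56×52 → 13×52, cost 13·56·52 = 37856; ((A₁ × A₂) × (A₃ × A₄)): 49×13 by 13×52 → 49×52, cost 49·13·52 = 33124; cumulative 97734. Total 97734.
Order B = (((A₁ × A₂) × A₃) × A₄): (A₁ × A₂): 49×42 by 42×13 → 49×13, cost 49·42·13 = 26754; ((A₁ × A₂) × A₃): 49×13 by 13×56 → 49×56, cost 49·13·56 = 35672; cumulative 62426; (((A₁ × A₂) × A₃) × A₄): 49×56 by 56×52 → 49×52, cost 49·56·52 = 142688; cumulative 205114. Total 205114.
Difference: |97734 − 205114| = 107380.

107380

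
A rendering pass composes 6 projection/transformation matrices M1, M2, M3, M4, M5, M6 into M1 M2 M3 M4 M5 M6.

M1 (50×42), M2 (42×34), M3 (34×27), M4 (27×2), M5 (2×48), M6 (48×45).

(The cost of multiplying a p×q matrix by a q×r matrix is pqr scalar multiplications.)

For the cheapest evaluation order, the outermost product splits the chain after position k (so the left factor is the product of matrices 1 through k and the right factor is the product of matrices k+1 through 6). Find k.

4

Adjacent pairs: M1M2 = 50·42·34 = 71400; M2M3 = 42·34·27 = 38556; M3M4 = 34·27·2 = 1836; M4M5 = 27·2·48 = 2592; M5M6 = 2·48·45 = 4320.
Length 3: M1..M3: k=1: 0+38556+50·42·27=95256; k=2: 71400+0+50·34·27=117300 → min 95256 | M2..M4: k=2: 0+1836+42·34·2=4692; k=3: 38556+0+42·27·2=40824 → min 4692 | M3..M5: k=3: 0+2592+34·27·48=46656; k=4: 1836+0+34·2·48=5100 → min 5100 | M4..M6: k=4: 0+4320+27·2·45=6750; k=5: 2592+0+27·48·45=60912 → min 6750.
Length 4: M1..M4: k=1: 0+4692+50·42·2=8892; k=2: 71400+1836+50·34·2=76636; k=3: 95256+0+50·27·2=97956 → min 8892 | M2..M5: k=2: 0+5100+42·34·48=73644; k=3: 38556+2592+42·27·48=95580; k=4: 4692+0+42·2·48=8724 → min 8724 | M3..M6: k=3: 0+6750+34·27·45=48060; k=4: 1836+4320+34·2·45=9216; k=5: 5100+0+34·48·45=78540 → min 9216.
Length 5: M1..M5: k=1: 0+8724+50·42·48=109524; k=2: 71400+5100+50·34·48=158100; k=3: 95256+2592+50·27·48=162648; k=4: 8892+0+50·2·48=13692 → min 13692 | M2..M6: k=2: 0+9216+42·34·45=73476; k=3: 38556+6750+42·27·45=96336; k=4: 4692+4320+42·2·45=12792; k=5: 8724+0+42·48·45=99444 → min 12792.
Top-level splits: k=1: (M1..M1)·(M2..M6) → 0+12792+50·42·45 = 107292; k=2: (M1..M2)·(M3..M6) → 71400+9216+50·34·45 = 157116; k=3: (M1..M3)·(M4..M6) → 95256+6750+50·27·45 = 162756; k=4: (M1..M4)·(M5..M6) → 8892+4320+50·2·45 = 17712; k=5: (M1..M5)·(M6..M6) → 13692+0+50·48·45 = 121692.
Best split is after M4, i.e. k = 4.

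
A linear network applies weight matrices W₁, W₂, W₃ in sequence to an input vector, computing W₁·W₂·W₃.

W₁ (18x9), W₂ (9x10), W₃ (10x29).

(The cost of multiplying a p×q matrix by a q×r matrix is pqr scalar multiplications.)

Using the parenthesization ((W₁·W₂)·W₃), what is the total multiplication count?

(W₁·W₂): 18×9 by 9×10 → 18×10, cost 18·9·10 = 1620
((W₁·W₂)·W₃): 18×10 by 10×29 → 18×29, cost 18·10·29 = 5220; cumulative 6840
Total: 6840 scalar multiplications.

6840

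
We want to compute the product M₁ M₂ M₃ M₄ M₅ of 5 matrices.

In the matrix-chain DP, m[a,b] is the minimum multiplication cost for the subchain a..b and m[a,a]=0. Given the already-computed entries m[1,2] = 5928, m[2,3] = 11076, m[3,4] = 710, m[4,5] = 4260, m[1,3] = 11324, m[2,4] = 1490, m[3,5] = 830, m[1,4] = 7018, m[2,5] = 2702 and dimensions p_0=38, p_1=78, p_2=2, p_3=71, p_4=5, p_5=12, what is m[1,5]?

7670

m[1,5] = min over k∈[1,4] of m[1,k]+m[k+1,5]+p_{0}·p_k·p_{5}.
k=1: 0 + 2702 + 38·78·12 = 38270; k=2: 5928 + 830 + 38·2·12 = 7670; k=3: 11324 + 4260 + 38·71·12 = 47960; k=4: 7018 + 0 + 38·5·12 = 9298.
Minimum: 7670 at k=2.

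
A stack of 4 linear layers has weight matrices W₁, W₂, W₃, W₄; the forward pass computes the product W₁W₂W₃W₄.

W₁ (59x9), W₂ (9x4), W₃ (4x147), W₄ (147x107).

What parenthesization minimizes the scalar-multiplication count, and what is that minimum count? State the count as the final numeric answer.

90292

Adjacent pairs: W₁W₂ = 59·9·4 = 2124; W₂W₃ = 9·4·147 = 5292; W₃W₄ = 4·147·107 = 62916.
Length 3: W₁..W₃: k=1: 0+5292+59·9·147=83349; k=2: 2124+0+59·4·147=36816 → min 36816 | W₂..W₄: k=2: 0+62916+9·4·107=66768; k=3: 5292+0+9·147·107=146853 → min 66768.
Length 4: W₁..W₄: k=1: 0+66768+59·9·107=123585; k=2: 2124+62916+59·4·107=90292; k=3: 36816+0+59·147·107=964827 → min 90292.
Optimal parenthesization: ((W₁W₂)(W₃W₄)) with cost 90292.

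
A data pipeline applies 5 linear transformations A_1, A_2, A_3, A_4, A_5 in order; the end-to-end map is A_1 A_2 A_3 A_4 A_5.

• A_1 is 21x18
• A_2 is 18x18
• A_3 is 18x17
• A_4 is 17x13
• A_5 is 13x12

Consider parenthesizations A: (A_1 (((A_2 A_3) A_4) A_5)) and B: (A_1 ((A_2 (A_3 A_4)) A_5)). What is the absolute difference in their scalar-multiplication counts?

1296

Order A = (A_1 (((A_2 A_3) A_4) A_5)): (A_2 A_3): 18×18 by 18×17 → 18×17, cost 18·18·17 = 5508; ((A_2 A_3) A_4): 18×17 by 17×13 → 18×13, cost 18·17·13 = 3978; cumulative 9486; (((A_2 A_3) A_4) A_5): 18×13 by 13×12 → 18×12, cost 18·13·12 = 2808; cumulative 12294; (A_1 (((A_2 A_3) A_4) A_5)): 21×18 by 18×12 → 21×12, cost 21·18·12 = 4536; cumulative 16830. Total 16830.
Order B = (A_1 ((A_2 (A_3 A_4)) A_5)): (A_3 A_4): 18×17 by 17×13 → 18×13, cost 18·17·13 = 3978; (A_2 (A_3 A_4)): 18×18 by 18×13 → 18×13, cost 18·18·13 = 4212; cumulative 8190; ((A_2 (A_3 A_4)) A_5): 18×13 by 13×12 → 18×12, cost 18·13·12 = 2808; cumulative 10998; (A_1 ((A_2 (A_3 A_4)) A_5)): 21×18 by 18×12 → 21×12, cost 21·18·12 = 4536; cumulative 15534. Total 15534.
Difference: |16830 − 15534| = 1296.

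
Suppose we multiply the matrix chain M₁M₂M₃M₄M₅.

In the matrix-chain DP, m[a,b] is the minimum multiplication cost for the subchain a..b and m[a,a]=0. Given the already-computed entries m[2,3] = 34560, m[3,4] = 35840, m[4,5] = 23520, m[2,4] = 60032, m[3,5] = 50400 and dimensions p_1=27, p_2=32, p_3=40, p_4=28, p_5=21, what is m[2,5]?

m[2,5] = min over k∈[2,4] of m[2,k]+m[k+1,5]+p_{1}·p_k·p_{5}.
k=2: 0 + 50400 + 27·32·21 = 68544; k=3: 34560 + 23520 + 27·40·21 = 80760; k=4: 60032 + 0 + 27·28·21 = 75908.
Minimum: 68544 at k=2.

68544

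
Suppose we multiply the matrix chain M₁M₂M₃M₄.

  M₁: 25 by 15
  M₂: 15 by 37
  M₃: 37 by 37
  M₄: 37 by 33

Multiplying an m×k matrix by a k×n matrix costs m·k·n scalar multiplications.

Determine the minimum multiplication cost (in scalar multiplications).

Adjacent pairs: M₁M₂ = 25·15·37 = 13875; M₂M₃ = 15·37·37 = 20535; M₃M₄ = 37·37·33 = 45177.
Length 3: M₁..M₃: k=1: 0+20535+25·15·37=34410; k=2: 13875+0+25·37·37=48100 → min 34410 | M₂..M₄: k=2: 0+45177+15·37·33=63492; k=3: 20535+0+15·37·33=38850 → min 38850.
Length 4: M₁..M₄: k=1: 0+38850+25·15·33=51225; k=2: 13875+45177+25·37·33=89577; k=3: 34410+0+25·37·33=64935 → min 51225.
Optimal order: (M₁((M₂M₃)M₄)) with cost 51225.

51225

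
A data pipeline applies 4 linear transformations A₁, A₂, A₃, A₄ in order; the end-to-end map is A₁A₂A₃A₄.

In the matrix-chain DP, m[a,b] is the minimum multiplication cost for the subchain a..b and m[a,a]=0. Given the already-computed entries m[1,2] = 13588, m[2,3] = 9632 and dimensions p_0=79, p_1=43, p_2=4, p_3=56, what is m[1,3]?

31284

m[1,3] = min over k∈[1,2] of m[1,k]+m[k+1,3]+p_{0}·p_k·p_{3}.
k=1: 0 + 9632 + 79·43·56 = 199864; k=2: 13588 + 0 + 79·4·56 = 31284.
Minimum: 31284 at k=2.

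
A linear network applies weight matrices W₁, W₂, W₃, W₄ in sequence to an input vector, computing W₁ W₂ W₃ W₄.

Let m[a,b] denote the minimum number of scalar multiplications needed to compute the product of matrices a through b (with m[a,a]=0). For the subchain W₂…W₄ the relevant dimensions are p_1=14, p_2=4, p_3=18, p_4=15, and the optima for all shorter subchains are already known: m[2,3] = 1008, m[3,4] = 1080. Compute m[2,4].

m[2,4] = min over k∈[2,3] of m[2,k]+m[k+1,4]+p_{1}·p_k·p_{4}.
k=2: 0 + 1080 + 14·4·15 = 1920; k=3: 1008 + 0 + 14·18·15 = 4788.
Minimum: 1920 at k=2.

1920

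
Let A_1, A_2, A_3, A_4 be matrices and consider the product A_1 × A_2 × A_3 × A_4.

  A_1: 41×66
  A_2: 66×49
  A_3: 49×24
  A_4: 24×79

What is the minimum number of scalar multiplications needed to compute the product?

Adjacent pairs: A_1A_2 = 41·66·49 = 132594; A_2A_3 = 66·49·24 = 77616; A_3A_4 = 49·24·79 = 92904.
Length 3: A_1..A_3: k=1: 0+77616+41·66·24=142560; k=2: 132594+0+41·49·24=180810 → min 142560 | A_2..A_4: k=2: 0+92904+66·49·79=348390; k=3: 77616+0+66·24·79=202752 → min 202752.
Length 4: A_1..A_4: k=1: 0+202752+41·66·79=416526; k=2: 132594+92904+41·49·79=384209; k=3: 142560+0+41·24·79=220296 → min 220296.
Optimal order: ((A_1 × (A_2 × A_3)) × A_4) with cost 220296.

220296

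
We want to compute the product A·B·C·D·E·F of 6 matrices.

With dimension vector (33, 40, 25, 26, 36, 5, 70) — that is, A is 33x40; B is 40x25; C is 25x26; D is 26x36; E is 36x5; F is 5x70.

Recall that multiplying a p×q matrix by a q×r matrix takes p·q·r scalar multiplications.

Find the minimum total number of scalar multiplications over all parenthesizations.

31080

Adjacent pairs: AB = 33·40·25 = 33000; BC = 40·25·26 = 26000; CD = 25·26·36 = 23400; DE = 26·36·5 = 4680; EF = 36·5·70 = 12600.
Length 3: A..C: k=1: 0+26000+33·40·26=60320; k=2: 33000+0+33·25·26=54450 → min 54450 | B..D: k=2: 0+23400+40·25·36=59400; k=3: 26000+0+40·26·36=63440 → min 59400 | C..E: k=3: 0+4680+25·26·5=7930; k=4: 23400+0+25·36·5=27900 → min 7930 | D..F: k=4: 0+12600+26·36·70=78120; k=5: 4680+0+26·5·70=13780 → min 13780.
Length 4: A..D: k=1: 0+59400+33·40·36=106920; k=2: 33000+23400+33·25·36=86100; k=3: 54450+0+33·26·36=85338 → min 85338 | B..E: k=2: 0+7930+40·25·5=12930; k=3: 26000+4680+40·26·5=35880; k=4: 59400+0+40·36·5=66600 → min 12930 | C..F: k=3: 0+13780+25·26·70=59280; k=4: 23400+12600+25·36·70=99000; k=5: 7930+0+25·5·70=16680 → min 16680.
Length 5: A..E: k=1: 0+12930+33·40·5=19530; k=2: 33000+7930+33·25·5=45055; k=3: 54450+4680+33·26·5=63420; k=4: 85338+0+33·36·5=91278 → min 19530 | B..F: k=2: 0+16680+40·25·70=86680; k=3: 26000+13780+40·26·70=112580; k=4: 59400+12600+40·36·70=172800; k=5: 12930+0+40·5·70=26930 → min 26930.
Length 6: A..F: k=1: 0+26930+33·40·70=119330; k=2: 33000+16680+33·25·70=107430; k=3: 54450+13780+33·26·70=128290; k=4: 85338+12600+33·36·70=181098; k=5: 19530+0+33·5·70=31080 → min 31080.
Optimal order: ((A·(B·(C·(D·E))))·F) with cost 31080.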